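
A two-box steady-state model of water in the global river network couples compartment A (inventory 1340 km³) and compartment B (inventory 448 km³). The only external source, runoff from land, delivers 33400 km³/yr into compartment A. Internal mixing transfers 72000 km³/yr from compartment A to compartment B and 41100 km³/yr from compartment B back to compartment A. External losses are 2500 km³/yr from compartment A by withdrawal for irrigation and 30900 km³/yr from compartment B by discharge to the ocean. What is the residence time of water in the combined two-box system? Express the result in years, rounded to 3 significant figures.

0.0535 yr

Treat the two boxes together as one reservoir: the mixing fluxes between them are internal recycling, so τ = ΣM / Σ(external losses).
M_total = 1340 + 448 = 1788.0 km³.
ΣF_external_out = 2500 + 30900 = 33400 km³/yr.
τ = M_total / ΣF_ext = 1788.0 / 33400 = 0.05353 yr.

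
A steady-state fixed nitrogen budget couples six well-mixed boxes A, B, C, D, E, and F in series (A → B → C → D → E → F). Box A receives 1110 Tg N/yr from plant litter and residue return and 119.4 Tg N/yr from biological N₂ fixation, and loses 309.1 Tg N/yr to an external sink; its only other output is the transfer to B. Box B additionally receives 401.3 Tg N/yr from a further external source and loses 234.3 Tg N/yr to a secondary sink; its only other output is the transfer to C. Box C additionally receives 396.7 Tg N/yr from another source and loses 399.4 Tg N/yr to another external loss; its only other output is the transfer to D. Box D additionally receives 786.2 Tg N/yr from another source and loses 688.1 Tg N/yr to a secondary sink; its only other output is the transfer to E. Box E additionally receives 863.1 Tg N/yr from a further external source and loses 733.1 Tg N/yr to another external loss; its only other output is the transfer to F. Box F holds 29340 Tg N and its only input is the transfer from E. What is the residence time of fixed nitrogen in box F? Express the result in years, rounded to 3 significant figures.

Box A: F(A→B) = (1110 + 119.4) − 309.1 = 920.30 Tg N/yr.
Box B: F(B→C) = (920.30 + 401.3) − 234.3 = 1087.3 Tg N/yr.
Box C: F(C→D) = (1087.3 + 396.7) − 399.4 = 1084.6 Tg N/yr.
Box D: F(D→E) = (1084.6 + 786.2) − 688.1 = 1182.7 Tg N/yr.
Box E: F(E→F) = (1182.7 + 863.1) − 733.1 = 1312.7 Tg N/yr.
Box F throughput = its input = 1312.7 Tg N/yr; τ = 29340 / 1312.7 = 22.35 yr.

22.4 yr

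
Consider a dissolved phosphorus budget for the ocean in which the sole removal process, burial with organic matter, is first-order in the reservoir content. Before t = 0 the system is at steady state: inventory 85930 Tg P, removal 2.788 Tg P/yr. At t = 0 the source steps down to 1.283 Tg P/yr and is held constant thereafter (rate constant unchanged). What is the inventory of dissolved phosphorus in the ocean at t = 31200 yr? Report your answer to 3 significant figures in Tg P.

The sink rate constant is k = F₀/M₀ = 2.788/85930 = 3.245×10^-5 yr⁻¹.
Solving dM/dt = F₁ − kM with M(0) = M₀ gives M(t) = F₁/k + (M₀ − F₁/k)·e^(−kt).
F₁/k = 1.283/3.245×10^-5 = 39544 Tg P; kt = 3.245×10^-5 × 31200 = 1.012, e^(−kt) = 0.3634.
M(31200) = 39544 + (85930 − 39544) × 0.3634 = 39544 + 16860 = 56400 Tg P.

56400 Tg P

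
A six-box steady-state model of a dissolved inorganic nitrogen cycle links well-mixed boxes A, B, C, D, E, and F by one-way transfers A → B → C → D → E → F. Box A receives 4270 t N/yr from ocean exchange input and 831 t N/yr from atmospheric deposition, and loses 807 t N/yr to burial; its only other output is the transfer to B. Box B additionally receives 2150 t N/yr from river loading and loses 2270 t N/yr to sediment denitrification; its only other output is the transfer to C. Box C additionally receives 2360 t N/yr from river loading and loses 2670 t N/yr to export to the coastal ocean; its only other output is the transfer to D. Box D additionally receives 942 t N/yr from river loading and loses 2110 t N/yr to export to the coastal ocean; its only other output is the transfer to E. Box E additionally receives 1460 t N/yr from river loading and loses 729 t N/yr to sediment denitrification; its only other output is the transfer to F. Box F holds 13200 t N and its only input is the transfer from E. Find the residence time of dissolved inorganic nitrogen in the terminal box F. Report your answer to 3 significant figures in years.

3.85 yr

Box A: F(A→B) = (4270 + 831) − 807 = 4294.0 t N/yr.
Box B: F(B→C) = (4294.0 + 2150) − 2270 = 4174.0 t N/yr.
Box C: F(C→D) = (4174.0 + 2360) − 2670 = 3864.0 t N/yr.
Box D: F(D→E) = (3864.0 + 942) − 2110 = 2696.0 t N/yr.
Box E: F(E→F) = (2696.0 + 1460) − 729 = 3427.0 t N/yr.
Box F throughput = its input = 3427.0 t N/yr; τ = 13200 / 3427.0 = 3.852 yr.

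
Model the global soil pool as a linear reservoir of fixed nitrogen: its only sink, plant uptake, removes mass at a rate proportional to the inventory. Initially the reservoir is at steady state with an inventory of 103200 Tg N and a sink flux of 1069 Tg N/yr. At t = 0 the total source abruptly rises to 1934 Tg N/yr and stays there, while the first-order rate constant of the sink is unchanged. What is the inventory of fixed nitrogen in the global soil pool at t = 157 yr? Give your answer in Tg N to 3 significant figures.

τ = M₀/F₀ = 103200/1069 = 96.54 yr; rate constant k = 1/τ.
New steady state M_∞ = F₁/k = F₁·τ = 1934 × 96.54 = 186710 Tg N.
M(t) = M_∞ + (M₀ − M_∞)·e^(−t/τ); t/τ = 157/96.54 = 1.626, so e^(−t/τ) = 0.1967.
M(t) = 186710 − 83510 × 0.1967 = 170280 Tg N.

170000 Tg N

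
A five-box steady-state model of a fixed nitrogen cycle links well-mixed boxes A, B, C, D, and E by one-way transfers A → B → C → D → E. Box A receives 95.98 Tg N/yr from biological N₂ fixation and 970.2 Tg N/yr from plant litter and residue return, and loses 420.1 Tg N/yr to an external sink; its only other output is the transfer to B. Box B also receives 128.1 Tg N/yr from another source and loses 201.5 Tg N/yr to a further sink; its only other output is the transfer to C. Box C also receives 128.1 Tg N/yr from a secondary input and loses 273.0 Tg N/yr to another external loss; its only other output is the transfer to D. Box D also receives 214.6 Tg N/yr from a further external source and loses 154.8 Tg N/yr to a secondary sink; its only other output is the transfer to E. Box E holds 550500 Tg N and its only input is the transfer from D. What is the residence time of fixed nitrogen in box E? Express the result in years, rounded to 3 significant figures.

1130 yr

Box A: F(A→B) = (95.98 + 970.2) − 420.1 = 646.08 Tg N/yr.
Box B: F(B→C) = (646.08 + 128.1) − 201.5 = 572.68 Tg N/yr.
Box C: F(C→D) = (572.68 + 128.1) − 273.0 = 427.78 Tg N/yr.
Box D: F(D→E) = (427.78 + 214.6) − 154.8 = 487.58 Tg N/yr.
Box E throughput = its input = 487.58 Tg N/yr; τ = 550500 / 487.58 = 1129 yr.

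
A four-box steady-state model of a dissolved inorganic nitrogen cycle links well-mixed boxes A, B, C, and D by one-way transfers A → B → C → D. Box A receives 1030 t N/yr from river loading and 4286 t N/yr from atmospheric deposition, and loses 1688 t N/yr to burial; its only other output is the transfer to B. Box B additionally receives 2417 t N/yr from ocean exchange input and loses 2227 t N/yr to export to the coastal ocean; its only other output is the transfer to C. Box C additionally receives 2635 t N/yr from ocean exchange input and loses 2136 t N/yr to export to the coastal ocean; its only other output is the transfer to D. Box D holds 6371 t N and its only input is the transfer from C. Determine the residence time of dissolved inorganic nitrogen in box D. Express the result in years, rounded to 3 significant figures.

Box A: F(A→B) = (1030 + 4286) − 1688 = 3628.0 t N/yr.
Box B: F(B→C) = (3628.0 + 2417) − 2227 = 3818.0 t N/yr.
Box C: F(C→D) = (3818.0 + 2635) − 2136 = 4317.0 t N/yr.
Box D throughput = its input = 4317.0 t N/yr; τ = 6371 / 4317.0 = 1.476 yr.

1.48 yr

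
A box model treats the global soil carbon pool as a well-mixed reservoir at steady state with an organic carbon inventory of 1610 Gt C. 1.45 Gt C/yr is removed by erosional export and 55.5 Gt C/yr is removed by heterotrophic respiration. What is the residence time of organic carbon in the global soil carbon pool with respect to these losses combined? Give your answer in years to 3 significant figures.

28.3 yr

Total removal = 1.450 + 55.50 = 56.950 Gt C/yr.
τ = M / ΣF_out = 1610 / 56.950 = 28.27 yr.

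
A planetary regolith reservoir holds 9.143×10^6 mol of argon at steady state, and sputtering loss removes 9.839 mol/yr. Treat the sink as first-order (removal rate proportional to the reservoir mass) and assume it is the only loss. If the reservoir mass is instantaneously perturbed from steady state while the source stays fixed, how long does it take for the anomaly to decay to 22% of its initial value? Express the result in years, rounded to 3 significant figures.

For a linear reservoir the anomaly decays as exp(−t/τ) with τ = M/F = 9.143×10^6/9.839 = 929300 yr.
exp(−t/τ) = 0.22 ⇒ t = −τ ln(0.22) = 929300 × 1.514 = 1.407×10^6 yr.

1.41×10^6 yr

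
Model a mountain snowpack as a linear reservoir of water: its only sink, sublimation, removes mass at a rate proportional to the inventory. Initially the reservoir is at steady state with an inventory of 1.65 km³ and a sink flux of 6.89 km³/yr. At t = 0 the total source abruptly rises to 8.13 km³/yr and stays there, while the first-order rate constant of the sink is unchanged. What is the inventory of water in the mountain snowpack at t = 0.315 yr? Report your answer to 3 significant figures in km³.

The sink rate constant is k = F₀/M₀ = 6.89/1.65 = 4.176 yr⁻¹.
Solving dM/dt = F₁ − kM with M(0) = M₀ gives M(t) = F₁/k + (M₀ − F₁/k)·e^(−kt).
F₁/k = 8.13/4.176 = 1.9470 km³; kt = 4.176 × 0.315 = 1.315, e^(−kt) = 0.2684.
M(0.315) = 1.9470 + (1.65 − 1.9470) × 0.2684 = 1.9470 − 0.07970 = 1.8673 km³.

1.87 km³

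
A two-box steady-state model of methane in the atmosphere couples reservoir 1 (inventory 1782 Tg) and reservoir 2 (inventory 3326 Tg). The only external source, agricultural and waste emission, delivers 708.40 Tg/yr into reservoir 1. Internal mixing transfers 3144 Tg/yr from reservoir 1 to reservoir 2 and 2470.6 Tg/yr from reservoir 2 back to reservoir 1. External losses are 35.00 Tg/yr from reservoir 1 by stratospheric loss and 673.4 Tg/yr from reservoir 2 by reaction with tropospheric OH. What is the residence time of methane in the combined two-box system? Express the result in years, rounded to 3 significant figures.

For the system as a whole, the A↔B exchange is internal and contributes nothing to the throughput; only the external sinks remove mass.
M_total = 1782 + 3326 = 5108.0 Tg.
ΣF_external_out = 35.00 + 673.4 = 708.40 Tg/yr.
τ = M_total / ΣF_ext = 5108.0 / 708.40 = 7.211 yr.

7.21 yr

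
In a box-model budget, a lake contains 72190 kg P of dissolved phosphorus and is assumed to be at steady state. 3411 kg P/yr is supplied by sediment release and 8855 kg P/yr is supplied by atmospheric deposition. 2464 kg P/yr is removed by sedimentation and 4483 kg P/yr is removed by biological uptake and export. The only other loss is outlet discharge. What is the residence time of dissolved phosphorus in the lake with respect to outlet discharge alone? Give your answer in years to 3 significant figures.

At steady state ΣF_in = ΣF_out.
ΣF_in = 3411 + 8855 = 12266 kg P/yr.
Outlet discharge flux = ΣF_in − (2464 + 4483) = 12266 − 6947 = 5319 kg P/yr.
τ = M / F = 72190 / 5319 = 13.57 yr.

13.6 yr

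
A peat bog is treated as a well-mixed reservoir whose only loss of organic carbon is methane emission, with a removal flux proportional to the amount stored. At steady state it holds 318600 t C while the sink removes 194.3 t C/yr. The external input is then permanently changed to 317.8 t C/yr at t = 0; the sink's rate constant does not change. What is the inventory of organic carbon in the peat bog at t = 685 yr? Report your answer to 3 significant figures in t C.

The sink rate constant is k = F₀/M₀ = 194.3/318600 = 0.0006099 yr⁻¹.
Solving dM/dt = F₁ − kM with M(0) = M₀ gives M(t) = F₁/k + (M₀ − F₁/k)·e^(−kt).
F₁/k = 317.8/0.0006099 = 521110 t C; kt = 0.0006099 × 685 = 0.4178, e^(−kt) = 0.6585.
M(685) = 521110 + (318600 − 521110) × 0.6585 = 521110 − 133400 = 387750 t C.

388000 t C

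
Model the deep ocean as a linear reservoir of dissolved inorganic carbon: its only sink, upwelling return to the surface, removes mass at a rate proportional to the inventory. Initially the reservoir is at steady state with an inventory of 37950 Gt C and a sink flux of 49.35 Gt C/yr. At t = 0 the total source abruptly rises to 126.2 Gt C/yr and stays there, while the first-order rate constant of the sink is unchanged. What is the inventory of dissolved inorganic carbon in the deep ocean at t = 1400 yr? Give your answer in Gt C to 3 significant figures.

The sink rate constant is k = F₀/M₀ = 49.35/37950 = 0.001300 yr⁻¹.
Solving dM/dt = F₁ − kM with M(0) = M₀ gives M(t) = F₁/k + (M₀ − F₁/k)·e^(−kt).
F₁/k = 126.2/0.001300 = 97047 Gt C; kt = 0.001300 × 1400 = 1.821, e^(−kt) = 0.1619.
M(1400) = 97047 + (37950 − 97047) × 0.1619 = 97047 − 9570 = 87477 Gt C.

87500 Gt C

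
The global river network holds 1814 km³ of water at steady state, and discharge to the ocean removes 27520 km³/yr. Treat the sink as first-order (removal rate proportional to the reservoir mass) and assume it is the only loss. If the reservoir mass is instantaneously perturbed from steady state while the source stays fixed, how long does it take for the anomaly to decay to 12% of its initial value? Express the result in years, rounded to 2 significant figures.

0.14 yr

For a linear reservoir the anomaly decays as exp(−t/τ) with τ = M/F = 1814/27520 = 0.06592 yr.
exp(−t/τ) = 0.12 ⇒ t = −τ ln(0.12) = 0.06592 × 2.120 = 0.1398 yr.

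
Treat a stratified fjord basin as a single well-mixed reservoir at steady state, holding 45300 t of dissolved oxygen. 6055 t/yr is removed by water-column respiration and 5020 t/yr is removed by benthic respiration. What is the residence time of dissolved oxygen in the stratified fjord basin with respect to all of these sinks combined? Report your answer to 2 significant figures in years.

Total removal flux = 6055 + 5020 = 11075 t/yr.
τ = M / ΣF_out = 45300 / 11075 = 4.090 yr.

4.1 yr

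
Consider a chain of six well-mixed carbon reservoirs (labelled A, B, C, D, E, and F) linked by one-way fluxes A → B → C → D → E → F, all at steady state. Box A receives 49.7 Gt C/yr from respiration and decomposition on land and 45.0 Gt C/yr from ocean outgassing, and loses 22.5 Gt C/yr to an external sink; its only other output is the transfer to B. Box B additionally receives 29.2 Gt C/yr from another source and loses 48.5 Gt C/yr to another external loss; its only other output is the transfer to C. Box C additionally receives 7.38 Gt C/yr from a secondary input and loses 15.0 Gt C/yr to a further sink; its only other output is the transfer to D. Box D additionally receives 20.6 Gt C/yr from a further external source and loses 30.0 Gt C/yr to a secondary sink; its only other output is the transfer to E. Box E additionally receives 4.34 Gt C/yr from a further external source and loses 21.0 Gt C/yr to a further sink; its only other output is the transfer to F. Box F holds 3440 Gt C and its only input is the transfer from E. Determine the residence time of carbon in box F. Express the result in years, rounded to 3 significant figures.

179 yr

Box A: F(A→B) = (49.7 + 45.0) − 22.5 = 72.200 Gt C/yr.
Box B: F(B→C) = (72.200 + 29.2) − 48.5 = 52.900 Gt C/yr.
Box C: F(C→D) = (52.900 + 7.38) − 15.0 = 45.280 Gt C/yr.
Box D: F(D→E) = (45.280 + 20.6) − 30.0 = 35.880 Gt C/yr.
Box E: F(E→F) = (35.880 + 4.34) − 21.0 = 19.220 Gt C/yr.
Box F throughput = its input = 19.220 Gt C/yr; τ = 3440 / 19.220 = 179.0 yr.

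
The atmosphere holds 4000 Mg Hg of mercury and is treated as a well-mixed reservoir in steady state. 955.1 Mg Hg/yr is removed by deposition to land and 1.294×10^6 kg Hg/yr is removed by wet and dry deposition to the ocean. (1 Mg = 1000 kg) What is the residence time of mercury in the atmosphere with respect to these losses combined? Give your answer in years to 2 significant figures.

1.8 yr

Convert the wet and dry deposition to the ocean flux: 1.294×10^6 kg Hg/yr = 1294 Mg Hg/yr.
Total removal = 955.1 + 1294 = 2249.1 Mg Hg/yr.
τ = M / ΣF_out = 4000 / 2249.1 = 1.778 yr.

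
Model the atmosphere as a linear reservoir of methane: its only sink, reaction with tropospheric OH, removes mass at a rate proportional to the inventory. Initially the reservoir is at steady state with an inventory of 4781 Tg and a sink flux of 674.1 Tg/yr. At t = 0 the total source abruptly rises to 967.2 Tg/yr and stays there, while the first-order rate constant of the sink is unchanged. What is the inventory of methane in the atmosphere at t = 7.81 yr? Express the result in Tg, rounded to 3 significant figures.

Residence time τ = M₀/F₀ = 7.092 yr. The eventual steady state is M_∞ = M₀·(F₁/F₀) = 4781 × 967.2/674.1 = 6859.8 Tg.
The anomaly ΔM(t) = M(t) − M_∞ decays as ΔM₀·e^(−t/τ) with ΔM₀ = 4781 − 6859.8 = −2079 Tg.
At t = 7.81 yr, e^(−t/τ) = e^(−1.101) = 0.3325, so ΔM = −691.2 Tg and M = 6859.8 − 691.2 = 6168.6 Tg.

6170 Tg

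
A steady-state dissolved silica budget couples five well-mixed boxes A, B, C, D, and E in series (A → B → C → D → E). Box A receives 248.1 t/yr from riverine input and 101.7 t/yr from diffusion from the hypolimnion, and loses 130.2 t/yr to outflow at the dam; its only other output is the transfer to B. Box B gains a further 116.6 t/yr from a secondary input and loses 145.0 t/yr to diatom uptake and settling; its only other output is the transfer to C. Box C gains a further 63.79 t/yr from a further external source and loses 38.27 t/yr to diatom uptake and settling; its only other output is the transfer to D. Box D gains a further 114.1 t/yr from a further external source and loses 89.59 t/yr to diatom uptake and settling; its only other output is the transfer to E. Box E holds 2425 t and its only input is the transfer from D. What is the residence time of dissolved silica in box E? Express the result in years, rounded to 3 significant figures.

Box A: F(A→B) = (248.1 + 101.7) − 130.2 = 219.60 t/yr.
Box B: F(B→C) = (219.60 + 116.6) − 145.0 = 191.20 t/yr.
Box C: F(C→D) = (191.20 + 63.79) − 38.27 = 216.72 t/yr.
Box D: F(D→E) = (216.72 + 114.1) − 89.59 = 241.23 t/yr.
Box E throughput = its input = 241.23 t/yr; τ = 2425 / 241.23 = 10.05 yr.

10.1 yr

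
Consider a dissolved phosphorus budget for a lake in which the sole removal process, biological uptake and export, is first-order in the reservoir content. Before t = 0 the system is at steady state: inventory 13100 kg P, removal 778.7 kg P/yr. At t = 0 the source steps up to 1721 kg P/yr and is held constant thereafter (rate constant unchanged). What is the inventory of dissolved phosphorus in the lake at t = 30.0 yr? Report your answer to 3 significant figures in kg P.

The sink rate constant is k = F₀/M₀ = 778.7/13100 = 0.05944 yr⁻¹.
Solving dM/dt = F₁ − kM with M(0) = M₀ gives M(t) = F₁/k + (M₀ − F₁/k)·e^(−kt).
F₁/k = 1721/0.05944 = 28952 kg P; kt = 0.05944 × 30.0 = 1.783, e^(−kt) = 0.1681.
M(30.0) = 28952 + (13100 − 28952) × 0.1681 = 28952 − 2665 = 26288 kg P.

26300 kg P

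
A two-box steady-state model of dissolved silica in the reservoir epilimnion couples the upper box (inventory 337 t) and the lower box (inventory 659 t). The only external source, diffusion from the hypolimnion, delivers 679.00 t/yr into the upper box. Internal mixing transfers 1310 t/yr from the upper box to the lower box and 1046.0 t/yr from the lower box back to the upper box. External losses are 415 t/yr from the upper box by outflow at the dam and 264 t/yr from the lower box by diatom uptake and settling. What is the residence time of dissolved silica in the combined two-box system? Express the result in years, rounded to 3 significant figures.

1.47 yr

Treat the two boxes together as one reservoir: the mixing fluxes between them are internal recycling, so τ = ΣM / Σ(external losses).
M_total = 337 + 659 = 996.00 t.
ΣF_external_out = 415 + 264 = 679.00 t/yr.
τ = M_total / ΣF_ext = 996.00 / 679.00 = 1.467 yr.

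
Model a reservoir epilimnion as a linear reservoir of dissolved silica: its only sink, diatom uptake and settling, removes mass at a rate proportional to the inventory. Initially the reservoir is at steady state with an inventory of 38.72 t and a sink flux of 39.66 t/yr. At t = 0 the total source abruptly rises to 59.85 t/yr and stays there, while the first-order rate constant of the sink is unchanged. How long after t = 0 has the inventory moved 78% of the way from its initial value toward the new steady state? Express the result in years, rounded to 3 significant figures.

τ = M₀/F₀ = 38.72/39.66 = 0.9763 yr.
The remaining gap fraction is e^(−t/τ); 78% covered ⇒ e^(−t/τ) = 0.220.
t = −τ ln(0.220) = 0.9763 × 1.514 = 1.478 yr.

1.48 yr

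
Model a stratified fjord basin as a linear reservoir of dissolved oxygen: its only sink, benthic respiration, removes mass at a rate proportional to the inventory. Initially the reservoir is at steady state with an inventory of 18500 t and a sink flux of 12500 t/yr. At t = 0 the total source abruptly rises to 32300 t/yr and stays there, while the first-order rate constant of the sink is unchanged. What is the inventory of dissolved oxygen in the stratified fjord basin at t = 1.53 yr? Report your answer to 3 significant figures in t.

τ = M₀/F₀ = 18500/12500 = 1.480 yr; rate constant k = 1/τ.
New steady state M_∞ = F₁/k = F₁·τ = 32300 × 1.480 = 47804 t.
M(t) = M_∞ + (M₀ − M_∞)·e^(−t/τ); t/τ = 1.53/1.480 = 1.034, so e^(−t/τ) = 0.3557.
M(t) = 47804 − 29300 × 0.3557 = 37382 t.

37400 t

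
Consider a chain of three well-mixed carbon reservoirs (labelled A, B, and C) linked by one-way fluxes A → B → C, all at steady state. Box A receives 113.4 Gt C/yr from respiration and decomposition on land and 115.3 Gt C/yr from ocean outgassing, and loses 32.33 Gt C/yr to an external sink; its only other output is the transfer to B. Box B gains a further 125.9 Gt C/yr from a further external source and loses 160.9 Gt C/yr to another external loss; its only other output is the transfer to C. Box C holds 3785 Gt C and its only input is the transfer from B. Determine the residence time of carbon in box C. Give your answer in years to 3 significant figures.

Box A: F(A→B) = (113.4 + 115.3) − 32.33 = 196.37 Gt C/yr.
Box B: F(B→C) = (196.37 + 125.9) − 160.9 = 161.37 Gt C/yr.
Box C throughput = its input = 161.37 Gt C/yr; τ = 3785 / 161.37 = 23.46 yr.

23.5 yr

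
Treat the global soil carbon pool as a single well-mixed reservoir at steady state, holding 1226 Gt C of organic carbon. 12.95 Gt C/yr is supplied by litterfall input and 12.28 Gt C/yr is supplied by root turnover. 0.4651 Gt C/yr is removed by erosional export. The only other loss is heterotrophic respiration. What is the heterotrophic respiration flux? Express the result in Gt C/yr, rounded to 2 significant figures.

At steady state ΣF_in = ΣF_out.
ΣF_in = 12.95 + 12.28 = 25.230 Gt C/yr.
Heterotrophic respiration flux = ΣF_in − (0.4651) = 25.230 − 0.4651 = 24.76 Gt C/yr.

25 Gt C/yr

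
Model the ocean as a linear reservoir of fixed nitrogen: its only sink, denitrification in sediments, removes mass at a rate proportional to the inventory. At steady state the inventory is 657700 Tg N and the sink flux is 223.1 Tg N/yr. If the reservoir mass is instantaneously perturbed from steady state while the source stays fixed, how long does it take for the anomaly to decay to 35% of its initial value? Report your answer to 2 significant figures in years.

For a linear reservoir the anomaly decays as exp(−t/τ) with τ = M/F = 657700/223.1 = 2948 yr.
exp(−t/τ) = 0.35 ⇒ t = −τ ln(0.35) = 2948 × 1.050 = 3095 yr.

3100 yr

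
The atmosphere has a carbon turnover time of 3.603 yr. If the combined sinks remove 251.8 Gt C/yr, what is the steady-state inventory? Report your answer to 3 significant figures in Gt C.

τ = M/F ⇒ M = τ × F = 3.603 × 251.8 = 907.2 Gt C.

907 Gt C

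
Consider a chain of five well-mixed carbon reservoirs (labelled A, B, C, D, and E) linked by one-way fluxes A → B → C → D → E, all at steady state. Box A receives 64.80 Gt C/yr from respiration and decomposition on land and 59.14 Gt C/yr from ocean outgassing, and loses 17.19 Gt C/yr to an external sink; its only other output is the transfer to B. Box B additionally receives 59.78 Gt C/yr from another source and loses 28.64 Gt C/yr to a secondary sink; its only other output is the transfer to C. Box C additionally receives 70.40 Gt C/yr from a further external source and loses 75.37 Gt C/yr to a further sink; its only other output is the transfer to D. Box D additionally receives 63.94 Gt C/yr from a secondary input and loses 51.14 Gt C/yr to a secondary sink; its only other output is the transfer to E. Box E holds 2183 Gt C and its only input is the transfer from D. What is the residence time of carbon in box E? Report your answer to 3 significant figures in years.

15.0 yr

Box A: F(A→B) = (64.80 + 59.14) − 17.19 = 106.75 Gt C/yr.
Box B: F(B→C) = (106.75 + 59.78) − 28.64 = 137.89 Gt C/yr.
Box C: F(C→D) = (137.89 + 70.40) − 75.37 = 132.92 Gt C/yr.
Box D: F(D→E) = (132.92 + 63.94) − 51.14 = 145.72 Gt C/yr.
Box E throughput = its input = 145.72 Gt C/yr; τ = 2183 / 145.72 = 14.98 yr.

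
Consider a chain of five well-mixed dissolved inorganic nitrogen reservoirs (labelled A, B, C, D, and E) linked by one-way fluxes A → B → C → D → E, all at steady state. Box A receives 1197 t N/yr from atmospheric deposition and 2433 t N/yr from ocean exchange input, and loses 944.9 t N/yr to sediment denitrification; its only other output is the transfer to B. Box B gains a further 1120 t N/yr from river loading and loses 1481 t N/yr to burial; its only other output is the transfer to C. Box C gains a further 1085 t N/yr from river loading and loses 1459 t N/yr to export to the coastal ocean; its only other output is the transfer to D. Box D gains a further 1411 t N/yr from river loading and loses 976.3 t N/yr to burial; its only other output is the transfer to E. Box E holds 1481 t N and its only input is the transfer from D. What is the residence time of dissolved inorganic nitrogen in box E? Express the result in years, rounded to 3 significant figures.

0.621 yr

Box A: F(A→B) = (1197 + 2433) − 944.9 = 2685.1 t N/yr.
Box B: F(B→C) = (2685.1 + 1120) − 1481 = 2324.1 t N/yr.
Box C: F(C→D) = (2324.1 + 1085) − 1459 = 1950.1 t N/yr.
Box D: F(D→E) = (1950.1 + 1411) − 976.3 = 2384.8 t N/yr.
Box E throughput = its input = 2384.8 t N/yr; τ = 1481 / 2384.8 = 0.6210 yr.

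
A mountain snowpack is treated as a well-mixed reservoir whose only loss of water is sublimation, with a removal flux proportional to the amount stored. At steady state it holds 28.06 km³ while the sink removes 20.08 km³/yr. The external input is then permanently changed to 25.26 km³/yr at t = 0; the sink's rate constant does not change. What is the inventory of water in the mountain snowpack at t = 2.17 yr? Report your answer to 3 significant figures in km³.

τ = M₀/F₀ = 28.06/20.08 = 1.397 yr; rate constant k = 1/τ.
New steady state M_∞ = F₁/k = F₁·τ = 25.26 × 1.397 = 35.299 km³.
M(t) = M_∞ + (M₀ − M_∞)·e^(−t/τ); t/τ = 2.17/1.397 = 1.553, so e^(−t/τ) = 0.2116.
M(t) = 35.299 − 7.239 × 0.2116 = 33.767 km³.

33.8 km³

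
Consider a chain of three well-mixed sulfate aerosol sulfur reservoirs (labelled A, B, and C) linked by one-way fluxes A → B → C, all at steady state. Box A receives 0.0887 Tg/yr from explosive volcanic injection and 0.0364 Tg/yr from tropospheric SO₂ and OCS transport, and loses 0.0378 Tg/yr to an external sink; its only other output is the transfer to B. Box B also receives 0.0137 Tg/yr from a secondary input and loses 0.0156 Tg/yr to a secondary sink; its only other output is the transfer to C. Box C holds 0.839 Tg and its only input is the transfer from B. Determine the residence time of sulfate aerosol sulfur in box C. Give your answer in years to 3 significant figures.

9.82 yr

Box A: F(A→B) = (0.0887 + 0.0364) − 0.0378 = 0.087300 Tg/yr.
Box B: F(B→C) = (0.087300 + 0.0137) − 0.0156 = 0.085400 Tg/yr.
Box C throughput = its input = 0.085400 Tg/yr; τ = 0.839 / 0.085400 = 9.824 yr.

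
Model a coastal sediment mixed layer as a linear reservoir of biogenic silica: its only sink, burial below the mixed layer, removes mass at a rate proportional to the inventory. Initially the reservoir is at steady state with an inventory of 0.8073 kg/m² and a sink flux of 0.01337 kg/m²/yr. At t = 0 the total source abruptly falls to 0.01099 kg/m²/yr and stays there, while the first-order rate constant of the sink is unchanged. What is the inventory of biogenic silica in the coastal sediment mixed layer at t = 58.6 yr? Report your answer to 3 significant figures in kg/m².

0.718 kg/m²

Residence time τ = M₀/F₀ = 60.38 yr. The eventual steady state is M_∞ = M₀·(F₁/F₀) = 0.8073 × 0.01099/0.01337 = 0.66359 kg/m².
The anomaly ΔM(t) = M(t) − M_∞ decays as ΔM₀·e^(−t/τ) with ΔM₀ = 0.8073 − 0.66359 = 0.1437 kg/m².
At t = 58.6 yr, e^(−t/τ) = e^(−0.9705) = 0.3789, so ΔM = 0.05445 kg/m² and M = 0.66359 + 0.05445 = 0.71804 kg/m².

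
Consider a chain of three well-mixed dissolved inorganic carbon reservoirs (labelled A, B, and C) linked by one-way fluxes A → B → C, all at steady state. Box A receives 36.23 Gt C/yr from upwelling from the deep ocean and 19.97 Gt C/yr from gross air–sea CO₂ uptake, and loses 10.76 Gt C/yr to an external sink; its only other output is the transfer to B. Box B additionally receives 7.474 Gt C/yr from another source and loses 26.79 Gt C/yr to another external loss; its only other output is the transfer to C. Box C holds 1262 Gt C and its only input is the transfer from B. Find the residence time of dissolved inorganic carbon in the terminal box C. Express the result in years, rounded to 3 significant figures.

48.3 yr

Box A: F(A→B) = (36.23 + 19.97) − 10.76 = 45.440 Gt C/yr.
Box B: F(B→C) = (45.440 + 7.474) − 26.79 = 26.124 Gt C/yr.
Box C throughput = its input = 26.124 Gt C/yr; τ = 1262 / 26.124 = 48.31 yr.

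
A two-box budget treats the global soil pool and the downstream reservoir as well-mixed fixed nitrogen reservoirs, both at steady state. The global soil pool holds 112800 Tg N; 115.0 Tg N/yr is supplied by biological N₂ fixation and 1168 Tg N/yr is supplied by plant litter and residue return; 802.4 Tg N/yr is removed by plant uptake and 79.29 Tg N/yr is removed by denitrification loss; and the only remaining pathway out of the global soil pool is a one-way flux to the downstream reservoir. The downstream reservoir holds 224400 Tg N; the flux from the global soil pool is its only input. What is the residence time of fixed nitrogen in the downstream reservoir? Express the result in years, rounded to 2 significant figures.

560 yr

Balance the global soil pool: ΣF_in = 115.0 + 1168 = 1283.0 Tg N/yr.
Flux to the downstream reservoir = ΣF_in − (802.4 + 79.29) = 401.31 Tg N/yr.
At steady state the output of the downstream reservoir equals its input, 401.31 Tg N/yr.
τ = M / F = 224400 / 401.31 = 559.2 yr.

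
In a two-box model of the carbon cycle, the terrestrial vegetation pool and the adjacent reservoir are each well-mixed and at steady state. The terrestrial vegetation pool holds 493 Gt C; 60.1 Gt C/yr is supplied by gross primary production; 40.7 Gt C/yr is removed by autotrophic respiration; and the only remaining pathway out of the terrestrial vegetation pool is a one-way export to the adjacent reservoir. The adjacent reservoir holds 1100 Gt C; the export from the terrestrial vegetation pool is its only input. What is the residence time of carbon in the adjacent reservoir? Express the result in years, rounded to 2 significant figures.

Balance the terrestrial vegetation pool: ΣF_in = 60.100 Gt C/yr.
Export to the adjacent reservoir = ΣF_in − (40.7) = 19.400 Gt C/yr.
At steady state the output of the adjacent reservoir equals its input, 19.400 Gt C/yr.
τ = M / F = 1100 / 19.400 = 56.70 yr.

57 yr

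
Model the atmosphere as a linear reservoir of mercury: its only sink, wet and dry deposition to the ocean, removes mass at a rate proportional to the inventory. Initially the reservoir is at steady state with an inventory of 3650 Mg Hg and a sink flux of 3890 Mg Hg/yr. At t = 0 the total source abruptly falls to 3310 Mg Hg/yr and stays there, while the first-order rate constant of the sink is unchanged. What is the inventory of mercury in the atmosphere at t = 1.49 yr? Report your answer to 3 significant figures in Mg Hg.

3220 Mg Hg

The sink rate constant is k = F₀/M₀ = 3890/3650 = 1.066 yr⁻¹.
Solving dM/dt = F₁ − kM with M(0) = M₀ gives M(t) = F₁/k + (M₀ − F₁/k)·e^(−kt).
F₁/k = 3310/1.066 = 3105.8 Mg Hg; kt = 1.066 × 1.49 = 1.588, e^(−kt) = 0.2043.
M(1.49) = 3105.8 + (3650 − 3105.8) × 0.2043 = 3105.8 + 111.2 = 3217.0 Mg Hg.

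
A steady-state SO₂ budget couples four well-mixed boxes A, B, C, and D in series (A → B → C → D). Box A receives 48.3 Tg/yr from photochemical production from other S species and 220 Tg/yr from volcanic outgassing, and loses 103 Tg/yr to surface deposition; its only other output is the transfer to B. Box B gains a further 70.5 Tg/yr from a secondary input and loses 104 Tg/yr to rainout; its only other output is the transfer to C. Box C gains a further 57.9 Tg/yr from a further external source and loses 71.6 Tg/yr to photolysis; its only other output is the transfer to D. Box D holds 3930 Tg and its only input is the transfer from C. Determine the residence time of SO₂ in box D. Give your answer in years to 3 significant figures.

33.3 yr

Box A: F(A→B) = (48.3 + 220) − 103 = 165.30 Tg/yr.
Box B: F(B→C) = (165.30 + 70.5) − 104 = 131.80 Tg/yr.
Box C: F(C→D) = (131.80 + 57.9) − 71.6 = 118.10 Tg/yr.
Box D throughput = its input = 118.10 Tg/yr; τ = 3930 / 118.10 = 33.28 yr.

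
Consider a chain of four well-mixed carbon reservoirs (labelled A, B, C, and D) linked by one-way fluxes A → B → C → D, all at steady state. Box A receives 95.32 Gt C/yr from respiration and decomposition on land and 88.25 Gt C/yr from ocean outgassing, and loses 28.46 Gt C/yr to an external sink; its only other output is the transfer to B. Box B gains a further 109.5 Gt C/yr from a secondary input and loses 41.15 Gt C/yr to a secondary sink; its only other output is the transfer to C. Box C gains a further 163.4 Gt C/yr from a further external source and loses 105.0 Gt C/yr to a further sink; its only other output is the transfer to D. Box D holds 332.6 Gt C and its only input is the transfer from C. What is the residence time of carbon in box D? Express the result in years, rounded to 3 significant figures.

1.18 yr

Box A: F(A→B) = (95.32 + 88.25) − 28.46 = 155.11 Gt C/yr.
Box B: F(B→C) = (155.11 + 109.5) − 41.15 = 223.46 Gt C/yr.
Box C: F(C→D) = (223.46 + 163.4) − 105.0 = 281.86 Gt C/yr.
Box D throughput = its input = 281.86 Gt C/yr; τ = 332.6 / 281.86 = 1.180 yr.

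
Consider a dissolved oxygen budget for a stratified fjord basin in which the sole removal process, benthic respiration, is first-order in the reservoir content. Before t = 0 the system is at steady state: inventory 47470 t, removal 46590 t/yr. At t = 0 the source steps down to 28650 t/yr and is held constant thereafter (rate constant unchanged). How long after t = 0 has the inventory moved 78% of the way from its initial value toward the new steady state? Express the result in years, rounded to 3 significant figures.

τ = M₀/F₀ = 47470/46590 = 1.019 yr.
The remaining gap fraction is e^(−t/τ); 78% covered ⇒ e^(−t/τ) = 0.220.
t = −τ ln(0.220) = 1.019 × 1.514 = 1.543 yr.

1.54 yr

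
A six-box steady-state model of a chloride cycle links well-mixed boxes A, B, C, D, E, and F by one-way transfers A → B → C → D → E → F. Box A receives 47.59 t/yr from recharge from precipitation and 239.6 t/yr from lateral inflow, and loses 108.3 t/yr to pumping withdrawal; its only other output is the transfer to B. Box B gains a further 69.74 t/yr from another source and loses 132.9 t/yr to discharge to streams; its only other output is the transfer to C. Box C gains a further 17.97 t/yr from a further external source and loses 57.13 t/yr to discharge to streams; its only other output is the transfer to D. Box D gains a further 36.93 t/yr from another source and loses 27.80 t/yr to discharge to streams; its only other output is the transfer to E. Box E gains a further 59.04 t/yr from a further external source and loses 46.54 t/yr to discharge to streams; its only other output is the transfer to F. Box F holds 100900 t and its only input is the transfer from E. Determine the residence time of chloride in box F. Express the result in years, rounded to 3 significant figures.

Box A: F(A→B) = (47.59 + 239.6) − 108.3 = 178.89 t/yr.
Box B: F(B→C) = (178.89 + 69.74) − 132.9 = 115.73 t/yr.
Box C: F(C→D) = (115.73 + 17.97) − 57.13 = 76.570 t/yr.
Box D: F(D→E) = (76.570 + 36.93) − 27.80 = 85.700 t/yr.
Box E: F(E→F) = (85.700 + 59.04) − 46.54 = 98.200 t/yr.
Box F throughput = its input = 98.200 t/yr; τ = 100900 / 98.200 = 1027 yr.

1030 yr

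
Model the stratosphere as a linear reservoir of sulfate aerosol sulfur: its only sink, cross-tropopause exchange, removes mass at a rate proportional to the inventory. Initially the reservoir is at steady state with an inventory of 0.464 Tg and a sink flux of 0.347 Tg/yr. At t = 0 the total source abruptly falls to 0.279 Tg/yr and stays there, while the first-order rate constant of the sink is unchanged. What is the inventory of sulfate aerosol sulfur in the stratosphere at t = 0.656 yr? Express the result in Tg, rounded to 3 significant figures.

0.429 Tg

The sink rate constant is k = F₀/M₀ = 0.347/0.464 = 0.7478 yr⁻¹.
Solving dM/dt = F₁ − kM with M(0) = M₀ gives M(t) = F₁/k + (M₀ − F₁/k)·e^(−kt).
F₁/k = 0.279/0.7478 = 0.37307 Tg; kt = 0.7478 × 0.656 = 0.4906, e^(−kt) = 0.6123.
M(0.656) = 0.37307 + (0.464 − 0.37307) × 0.6123 = 0.37307 + 0.05567 = 0.42874 Tg.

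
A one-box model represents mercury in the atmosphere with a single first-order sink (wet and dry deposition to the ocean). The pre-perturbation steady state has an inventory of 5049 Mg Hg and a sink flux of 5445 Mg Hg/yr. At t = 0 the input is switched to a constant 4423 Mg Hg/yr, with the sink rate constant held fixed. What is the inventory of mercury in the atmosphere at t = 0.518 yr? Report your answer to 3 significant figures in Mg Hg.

4640 Mg Hg

The sink rate constant is k = F₀/M₀ = 5445/5049 = 1.078 yr⁻¹.
Solving dM/dt = F₁ − kM with M(0) = M₀ gives M(t) = F₁/k + (M₀ − F₁/k)·e^(−kt).
F₁/k = 4423/1.078 = 4101.3 Mg Hg; kt = 1.078 × 0.518 = 0.5586, e^(−kt) = 0.5720.
M(0.518) = 4101.3 + (5049 − 4101.3) × 0.5720 = 4101.3 + 542.1 = 4643.4 Mg Hg.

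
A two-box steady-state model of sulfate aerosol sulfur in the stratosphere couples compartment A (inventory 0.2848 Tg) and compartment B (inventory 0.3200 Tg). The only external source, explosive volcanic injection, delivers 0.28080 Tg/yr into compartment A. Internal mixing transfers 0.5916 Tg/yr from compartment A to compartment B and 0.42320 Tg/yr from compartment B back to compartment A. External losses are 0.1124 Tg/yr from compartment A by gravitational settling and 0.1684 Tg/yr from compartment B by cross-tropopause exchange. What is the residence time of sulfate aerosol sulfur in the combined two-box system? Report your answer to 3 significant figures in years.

2.15 yr

Treat the two boxes together as one reservoir: the mixing fluxes between them are internal recycling, so τ = ΣM / Σ(external losses).
M_total = 0.2848 + 0.3200 = 0.60480 Tg.
ΣF_external_out = 0.1124 + 0.1684 = 0.28080 Tg/yr.
τ = M_total / ΣF_ext = 0.60480 / 0.28080 = 2.154 yr.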